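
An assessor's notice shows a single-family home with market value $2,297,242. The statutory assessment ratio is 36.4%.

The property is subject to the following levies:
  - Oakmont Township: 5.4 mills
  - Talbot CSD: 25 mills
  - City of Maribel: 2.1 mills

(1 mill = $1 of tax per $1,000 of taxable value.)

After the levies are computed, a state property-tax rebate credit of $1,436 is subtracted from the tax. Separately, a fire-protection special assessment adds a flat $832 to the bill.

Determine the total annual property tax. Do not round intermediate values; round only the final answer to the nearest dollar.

$26,572

Assessed value = $2,297,242 × 0.364 = $836,196.088
Oakmont Township: $836,196.088 × 0.0054 = $4,515.4588752
Talbot CSD: $836,196.088 × 0.025 = $20,904.9022
City of Maribel: $836,196.088 × 0.0021 = $1,756.0117848
Levies subtotal = $27,176.37286
After credit = $27,176.37286 − $1,436 = $25,740.37286
Total = $25,740.37286 + $832 = $26,572.37286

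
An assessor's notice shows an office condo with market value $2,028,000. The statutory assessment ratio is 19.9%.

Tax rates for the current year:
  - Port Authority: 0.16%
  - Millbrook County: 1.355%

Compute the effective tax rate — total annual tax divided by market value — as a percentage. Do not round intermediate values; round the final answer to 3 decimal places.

0.301%

Assessed value = $2,028,000 × 0.199 = $403,572
Port Authority: $403,572 × 0.0016 = $645.7152
Millbrook County: $403,572 × 0.01355 = $5,468.4006
Total tax = $6,114.1158
Effective rate = $6,114.1158 ÷ $2,028,000 = 0.301% of market value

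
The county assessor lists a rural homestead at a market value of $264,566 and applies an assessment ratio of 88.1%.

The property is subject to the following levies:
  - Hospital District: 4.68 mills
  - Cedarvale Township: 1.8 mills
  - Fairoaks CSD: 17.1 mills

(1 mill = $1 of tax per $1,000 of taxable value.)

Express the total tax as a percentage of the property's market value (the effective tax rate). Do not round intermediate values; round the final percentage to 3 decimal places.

Assessed value = $264,566 × 0.881 = $233,082.646
Hospital District: $233,082.646 × 0.00468 = $1,090.82678328
Cedarvale Township: $233,082.646 × 0.0018 = $419.5487628
Fairoaks CSD: $233,082.646 × 0.0171 = $3,985.7132466
Total tax = $5,496.08879268
Effective rate = $5,496.08879268 ÷ $264,566 = 2.077% of market value

2.077%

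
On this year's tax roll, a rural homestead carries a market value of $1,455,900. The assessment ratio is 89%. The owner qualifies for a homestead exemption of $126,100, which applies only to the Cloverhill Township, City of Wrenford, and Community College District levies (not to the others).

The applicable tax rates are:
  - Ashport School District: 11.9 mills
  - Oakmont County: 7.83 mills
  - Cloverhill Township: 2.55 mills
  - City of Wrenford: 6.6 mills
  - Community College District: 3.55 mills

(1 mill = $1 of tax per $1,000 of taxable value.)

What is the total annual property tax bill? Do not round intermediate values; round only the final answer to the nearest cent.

$40,419.73

Assessed value = $1,455,900 × 0.89 = $1,295,751
Ashport School District: $1,295,751 × 0.0119 = $15,419.4369
Oakmont County: $1,295,751 × 0.00783 = $10,145.73033
Cloverhill Township: ($1,295,751 − $126,100) × 0.00255 = $1,169,651 × 0.00255 = $2,982.61005
City of Wrenford: ($1,295,751 − $126,100) × 0.0066 = $1,169,651 × 0.0066 = $7,719.6966
Community College District: ($1,295,751 − $126,100) × 0.00355 = $1,169,651 × 0.00355 = $4,152.26105
Total = $40,419.73493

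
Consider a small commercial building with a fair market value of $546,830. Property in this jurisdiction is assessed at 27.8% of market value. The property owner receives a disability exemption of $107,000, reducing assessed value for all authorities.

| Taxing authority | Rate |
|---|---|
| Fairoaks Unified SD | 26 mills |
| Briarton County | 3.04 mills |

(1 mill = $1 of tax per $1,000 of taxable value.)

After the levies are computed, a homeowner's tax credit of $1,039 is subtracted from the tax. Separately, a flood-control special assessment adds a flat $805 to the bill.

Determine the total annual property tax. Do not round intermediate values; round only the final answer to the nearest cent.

Assessed value = $546,830 × 0.278 = $152,018.74
Taxable value = $152,018.74 − $107,000 = $45,018.74
Fairoaks Unified SD: $45,018.74 × 0.026 = $1,170.48724
Briarton County: $45,018.74 × 0.00304 = $136.8569696
Levies subtotal = $1,307.3442096
After credit = $1,307.3442096 − $1,039 = $268.3442096
Total = $268.3442096 + $805 = $1,073.3442096

$1,073.34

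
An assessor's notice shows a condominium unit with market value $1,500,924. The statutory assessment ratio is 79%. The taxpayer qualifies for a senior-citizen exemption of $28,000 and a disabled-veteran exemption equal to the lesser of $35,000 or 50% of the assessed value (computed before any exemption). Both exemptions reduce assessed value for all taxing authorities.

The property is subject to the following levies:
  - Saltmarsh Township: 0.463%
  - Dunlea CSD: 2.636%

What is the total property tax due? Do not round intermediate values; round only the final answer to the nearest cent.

Assessed value = $1,500,924 × 0.79 = $1,185,729.96
Disabled-veteran exemption = min($35,000, 50% × $1,185,729.96) = min($35,000, $592,864.98) = $35,000 (dollar cap binds)
Taxable value = $1,185,729.96 − $28,000 − $35,000 = $1,122,729.96
Saltmarsh Township: $1,122,729.96 × 0.00463 = $5,198.2397148
Dunlea CSD: $1,122,729.96 × 0.02636 = $29,595.1617456
Total = $34,793.4014604

$34,793.40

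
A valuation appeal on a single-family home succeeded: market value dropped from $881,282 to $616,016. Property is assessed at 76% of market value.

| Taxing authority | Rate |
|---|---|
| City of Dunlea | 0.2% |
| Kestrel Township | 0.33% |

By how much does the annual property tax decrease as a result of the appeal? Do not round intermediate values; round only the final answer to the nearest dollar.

Old assessed value = $881,282 × 0.76 = $669,774.32
New assessed value = $616,016 × 0.76 = $468,172.16
Combined rate = 0.002 + 0.0033 = 0.0053
Old tax = $669,774.32 × 0.0053 = $3,549.803896
New tax = $468,172.16 × 0.0053 = $2,481.312448
Reduction = $3,549.803896 − $2,481.312448 = $1,068.491448

$1,068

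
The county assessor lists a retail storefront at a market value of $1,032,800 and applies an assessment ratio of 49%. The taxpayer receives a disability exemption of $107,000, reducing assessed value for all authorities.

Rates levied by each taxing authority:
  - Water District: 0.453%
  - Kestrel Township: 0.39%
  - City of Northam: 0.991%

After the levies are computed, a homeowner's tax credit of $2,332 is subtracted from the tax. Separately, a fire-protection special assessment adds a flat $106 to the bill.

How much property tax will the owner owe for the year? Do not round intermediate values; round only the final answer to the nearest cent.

Assessed value = $1,032,800 × 0.49 = $506,072
Taxable value = $506,072 − $107,000 = $399,072
Water District: $399,072 × 0.00453 = $1,807.79616
Kestrel Township: $399,072 × 0.0039 = $1,556.3808
City of Northam: $399,072 × 0.00991 = $3,954.80352
Levies subtotal = $7,318.98048
After credit = $7,318.98048 − $2,332 = $4,986.98048
Total = $4,986.98048 + $106 = $5,092.98048

$5,092.98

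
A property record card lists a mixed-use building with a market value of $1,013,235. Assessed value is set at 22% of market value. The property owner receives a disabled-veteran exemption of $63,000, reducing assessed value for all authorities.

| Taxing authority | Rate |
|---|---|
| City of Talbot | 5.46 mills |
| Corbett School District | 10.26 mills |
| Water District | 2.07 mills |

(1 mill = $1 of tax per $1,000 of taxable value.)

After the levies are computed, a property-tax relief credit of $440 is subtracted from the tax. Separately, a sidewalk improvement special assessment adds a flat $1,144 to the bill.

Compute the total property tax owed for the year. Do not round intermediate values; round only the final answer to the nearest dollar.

$3,549

Assessed value = $1,013,235 × 0.22 = $222,911.7
Taxable value = $222,911.7 − $63,000 = $159,911.7
City of Talbot: $159,911.7 × 0.00546 = $873.117882
Corbett School District: $159,911.7 × 0.01026 = $1,640.694042
Water District: $159,911.7 × 0.00207 = $331.017219
Levies subtotal = $2,844.829143
After credit = $2,844.829143 − $440 = $2,404.829143
Total = $2,404.829143 + $1,144 = $3,548.829143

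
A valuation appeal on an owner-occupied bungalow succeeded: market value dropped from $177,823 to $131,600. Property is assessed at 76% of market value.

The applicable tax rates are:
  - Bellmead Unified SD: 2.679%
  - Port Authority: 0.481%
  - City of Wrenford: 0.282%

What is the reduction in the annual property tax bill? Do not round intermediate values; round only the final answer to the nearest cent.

Old assessed value = $177,823 × 0.76 = $135,145.48
New assessed value = $131,600 × 0.76 = $100,016
Combined rate = 0.02679 + 0.00481 + 0.00282 = 0.03442
Old tax = $135,145.48 × 0.03442 = $4,651.7074216
New tax = $100,016 × 0.03442 = $3,442.55072
Reduction = $4,651.7074216 − $3,442.55072 = $1,209.1567016

$1,209.16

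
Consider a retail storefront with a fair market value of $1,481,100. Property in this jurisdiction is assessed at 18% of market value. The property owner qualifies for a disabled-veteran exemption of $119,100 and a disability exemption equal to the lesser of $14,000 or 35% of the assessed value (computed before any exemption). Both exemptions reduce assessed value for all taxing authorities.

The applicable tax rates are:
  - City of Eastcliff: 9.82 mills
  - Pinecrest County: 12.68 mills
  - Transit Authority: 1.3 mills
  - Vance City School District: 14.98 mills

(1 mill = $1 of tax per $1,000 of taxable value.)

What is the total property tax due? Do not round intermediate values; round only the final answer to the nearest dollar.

$5,177

Assessed value = $1,481,100 × 0.18 = $266,598
Disability exemption = min($14,000, 35% × $266,598) = min($14,000, $93,309.3) = $14,000 (dollar cap binds)
Taxable value = $266,598 − $119,100 − $14,000 = $133,498
City of Eastcliff: $133,498 × 0.00982 = $1,310.95036
Pinecrest County: $133,498 × 0.01268 = $1,692.75464
Transit Authority: $133,498 × 0.0013 = $173.5474
Vance City School District: $133,498 × 0.01498 = $1,999.80004
Total = $5,177.05244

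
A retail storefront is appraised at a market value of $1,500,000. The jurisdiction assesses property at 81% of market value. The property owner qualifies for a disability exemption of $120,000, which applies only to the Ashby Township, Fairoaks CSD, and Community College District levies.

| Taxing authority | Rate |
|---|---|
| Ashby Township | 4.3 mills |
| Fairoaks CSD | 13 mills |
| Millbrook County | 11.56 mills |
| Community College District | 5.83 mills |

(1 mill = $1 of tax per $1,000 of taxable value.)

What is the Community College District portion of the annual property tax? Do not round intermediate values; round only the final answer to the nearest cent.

Assessed value = $1,500,000 × 0.81 = $1,215,000
Community College District taxable value = $1,215,000 − $120,000 = $1,095,000
Community College District levy = $1,095,000 × 0.00583 = $6,383.85

$6,383.85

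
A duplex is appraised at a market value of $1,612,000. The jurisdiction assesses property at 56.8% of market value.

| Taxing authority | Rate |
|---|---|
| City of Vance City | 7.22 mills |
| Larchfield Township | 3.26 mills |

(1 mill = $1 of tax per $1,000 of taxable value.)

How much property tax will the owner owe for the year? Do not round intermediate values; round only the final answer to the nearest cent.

Assessed value = $1,612,000 × 0.568 = $915,616
City of Vance City: $915,616 × 0.00722 = $6,610.74752
Larchfield Township: $915,616 × 0.00326 = $2,984.90816
Total = $6,610.74752 + $2,984.90816 = $9,595.65568

$9,595.66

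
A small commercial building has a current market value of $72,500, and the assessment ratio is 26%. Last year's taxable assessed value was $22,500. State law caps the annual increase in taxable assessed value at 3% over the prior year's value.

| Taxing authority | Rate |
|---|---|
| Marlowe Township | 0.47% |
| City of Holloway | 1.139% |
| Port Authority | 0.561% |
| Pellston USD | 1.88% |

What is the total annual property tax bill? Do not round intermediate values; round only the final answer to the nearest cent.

$763.43

Uncapped assessed value = $72,500 × 0.26 = $18,850
Cap limit = $22,500 × 1.03 = $23,175
Taxable assessed value = min($18,850, $23,175) = $18,850 (cap does not bind)
Marlowe Township: $18,850 × 0.0047 = $88.595
City of Holloway: $18,850 × 0.01139 = $214.7015
Port Authority: $18,850 × 0.00561 = $105.7485
Pellston USD: $18,850 × 0.0188 = $354.38
Total = $763.425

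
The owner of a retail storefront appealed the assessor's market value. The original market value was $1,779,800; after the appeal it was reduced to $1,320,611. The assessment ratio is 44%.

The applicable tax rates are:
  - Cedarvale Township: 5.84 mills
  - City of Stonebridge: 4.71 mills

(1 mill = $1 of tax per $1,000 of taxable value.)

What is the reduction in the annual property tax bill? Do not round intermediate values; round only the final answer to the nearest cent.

$2,131.56

Old assessed value = $1,779,800 × 0.44 = $783,112
New assessed value = $1,320,611 × 0.44 = $581,068.84
Combined rate = 0.00584 + 0.00471 = 0.01055
Old tax = $783,112 × 0.01055 = $8,261.8316
New tax = $581,068.84 × 0.01055 = $6,130.276262
Reduction = $8,261.8316 − $6,130.276262 = $2,131.555338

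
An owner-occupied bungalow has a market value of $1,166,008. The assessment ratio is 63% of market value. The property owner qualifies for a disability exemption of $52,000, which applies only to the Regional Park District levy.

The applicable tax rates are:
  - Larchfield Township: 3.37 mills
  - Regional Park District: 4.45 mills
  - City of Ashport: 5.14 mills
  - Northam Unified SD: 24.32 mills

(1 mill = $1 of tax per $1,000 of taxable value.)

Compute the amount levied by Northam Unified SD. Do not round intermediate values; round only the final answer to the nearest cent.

$17,865.11

Assessed value = $1,166,008 × 0.63 = $734,585.04
Northam Unified SD taxable value = $734,585.04 (exemption does not apply)
Northam Unified SD levy = $734,585.04 × 0.02432 = $17,865.1081728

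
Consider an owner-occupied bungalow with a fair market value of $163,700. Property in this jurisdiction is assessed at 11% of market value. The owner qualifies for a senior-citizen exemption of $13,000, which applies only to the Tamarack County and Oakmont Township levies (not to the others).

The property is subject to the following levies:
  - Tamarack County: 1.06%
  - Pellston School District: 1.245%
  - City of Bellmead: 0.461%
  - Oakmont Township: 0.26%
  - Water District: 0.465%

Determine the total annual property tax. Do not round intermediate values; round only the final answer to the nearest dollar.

$457

Assessed value = $163,700 × 0.11 = $18,007
Tamarack County: ($18,007 − $13,000) × 0.0106 = $5,007 × 0.0106 = $53.0742
Pellston School District: $18,007 × 0.01245 = $224.18715
City of Bellmead: $18,007 × 0.00461 = $83.01227
Oakmont Township: ($18,007 − $13,000) × 0.0026 = $5,007 × 0.0026 = $13.0182
Water District: $18,007 × 0.00465 = $83.73255
Total = $457.02437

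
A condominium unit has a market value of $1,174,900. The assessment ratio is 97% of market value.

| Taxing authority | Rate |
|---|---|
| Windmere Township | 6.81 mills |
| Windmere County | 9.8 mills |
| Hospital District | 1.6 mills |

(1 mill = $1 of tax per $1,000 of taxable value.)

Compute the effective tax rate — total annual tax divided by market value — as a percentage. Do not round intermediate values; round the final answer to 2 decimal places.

Assessed value = $1,174,900 × 0.97 = $1,139,653
Windmere Township: $1,139,653 × 0.00681 = $7,761.03693
Windmere County: $1,139,653 × 0.0098 = $11,168.5994
Hospital District: $1,139,653 × 0.0016 = $1,823.4448
Total tax = $20,753.08113
Effective rate = $20,753.08113 ÷ $1,174,900 = 1.77% of market value

1.77%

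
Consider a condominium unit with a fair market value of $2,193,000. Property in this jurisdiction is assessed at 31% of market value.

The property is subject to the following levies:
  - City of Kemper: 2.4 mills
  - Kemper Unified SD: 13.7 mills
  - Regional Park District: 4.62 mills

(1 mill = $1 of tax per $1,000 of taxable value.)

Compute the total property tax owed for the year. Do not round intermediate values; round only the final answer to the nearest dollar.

$14,086

Assessed value = $2,193,000 × 0.31 = $679,830
City of Kemper: $679,830 × 0.0024 = $1,631.592
Kemper Unified SD: $679,830 × 0.0137 = $9,313.671
Regional Park District: $679,830 × 0.00462 = $3,140.8146
Total = $1,631.592 + $9,313.671 + $3,140.8146 = $14,086.0776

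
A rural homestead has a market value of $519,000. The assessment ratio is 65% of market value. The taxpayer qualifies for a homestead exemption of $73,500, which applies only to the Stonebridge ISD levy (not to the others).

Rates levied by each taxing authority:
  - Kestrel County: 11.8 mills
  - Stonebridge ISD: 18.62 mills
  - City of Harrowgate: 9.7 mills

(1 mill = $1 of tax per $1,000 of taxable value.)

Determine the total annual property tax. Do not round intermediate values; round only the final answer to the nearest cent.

$12,165.91

Assessed value = $519,000 × 0.65 = $337,350
Kestrel County: $337,350 × 0.0118 = $3,980.73
Stonebridge ISD: ($337,350 − $73,500) × 0.01862 = $263,850 × 0.01862 = $4,912.887
City of Harrowgate: $337,350 × 0.0097 = $3,272.295
Total = $12,165.912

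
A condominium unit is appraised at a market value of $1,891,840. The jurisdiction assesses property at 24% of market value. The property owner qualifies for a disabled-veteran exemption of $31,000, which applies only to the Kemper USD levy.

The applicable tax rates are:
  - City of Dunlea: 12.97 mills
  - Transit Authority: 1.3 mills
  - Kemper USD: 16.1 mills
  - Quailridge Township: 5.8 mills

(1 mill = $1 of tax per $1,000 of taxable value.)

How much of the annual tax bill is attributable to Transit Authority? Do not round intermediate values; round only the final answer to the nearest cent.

$590.25

Assessed value = $1,891,840 × 0.24 = $454,041.6
Transit Authority taxable value = $454,041.6 (exemption does not apply)
Transit Authority levy = $454,041.6 × 0.0013 = $590.25408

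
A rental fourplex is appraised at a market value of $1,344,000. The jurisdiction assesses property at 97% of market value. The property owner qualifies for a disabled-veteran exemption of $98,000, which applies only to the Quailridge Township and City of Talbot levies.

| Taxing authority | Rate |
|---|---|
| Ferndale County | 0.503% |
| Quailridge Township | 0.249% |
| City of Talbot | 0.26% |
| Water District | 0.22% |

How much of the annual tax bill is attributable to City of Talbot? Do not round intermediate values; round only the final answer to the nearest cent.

Assessed value = $1,344,000 × 0.97 = $1,303,680
City of Talbot taxable value = $1,303,680 − $98,000 = $1,205,680
City of Talbot levy = $1,205,680 × 0.0026 = $3,134.768

$3,134.77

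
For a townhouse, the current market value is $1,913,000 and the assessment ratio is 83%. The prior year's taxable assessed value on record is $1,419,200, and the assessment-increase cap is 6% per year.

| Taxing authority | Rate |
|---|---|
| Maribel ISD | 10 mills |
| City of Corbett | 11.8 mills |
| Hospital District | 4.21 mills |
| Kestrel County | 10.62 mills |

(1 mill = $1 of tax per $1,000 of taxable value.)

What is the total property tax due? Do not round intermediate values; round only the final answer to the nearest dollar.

$55,104

Uncapped assessed value = $1,913,000 × 0.83 = $1,587,790
Cap limit = $1,419,200 × 1.06 = $1,504,352
Taxable assessed value = min($1,587,790, $1,504,352) = $1,504,352 (cap binds)
Maribel ISD: $1,504,352 × 0.01 = $15,043.52
City of Corbett: $1,504,352 × 0.0118 = $17,751.3536
Hospital District: $1,504,352 × 0.00421 = $6,333.32192
Kestrel County: $1,504,352 × 0.01062 = $15,976.21824
Total = $55,104.41376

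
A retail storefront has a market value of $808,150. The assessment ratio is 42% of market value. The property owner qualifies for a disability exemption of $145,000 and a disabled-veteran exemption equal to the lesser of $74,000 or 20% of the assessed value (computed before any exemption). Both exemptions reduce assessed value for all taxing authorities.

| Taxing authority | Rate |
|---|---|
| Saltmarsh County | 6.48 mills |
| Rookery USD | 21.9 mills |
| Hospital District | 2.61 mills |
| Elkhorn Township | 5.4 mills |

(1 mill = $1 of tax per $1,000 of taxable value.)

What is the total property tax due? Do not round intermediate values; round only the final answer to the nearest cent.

Assessed value = $808,150 × 0.42 = $339,423
Disabled-veteran exemption = min($74,000, 20% × $339,423) = min($74,000, $67,884.6) = $67,884.6 (percentage binds)
Taxable value = $339,423 − $145,000 − $67,884.6 = $126,538.4
Saltmarsh County: $126,538.4 × 0.00648 = $819.968832
Rookery USD: $126,538.4 × 0.0219 = $2,771.19096
Hospital District: $126,538.4 × 0.00261 = $330.265224
Elkhorn Township: $126,538.4 × 0.0054 = $683.30736
Total = $4,604.732376

$4,604.73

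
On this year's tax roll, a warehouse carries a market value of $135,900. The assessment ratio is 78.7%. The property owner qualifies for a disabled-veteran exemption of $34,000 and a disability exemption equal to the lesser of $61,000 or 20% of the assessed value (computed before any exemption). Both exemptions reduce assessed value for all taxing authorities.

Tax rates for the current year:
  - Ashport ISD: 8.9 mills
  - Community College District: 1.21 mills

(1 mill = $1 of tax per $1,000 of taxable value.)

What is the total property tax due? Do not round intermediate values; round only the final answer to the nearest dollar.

$521

Assessed value = $135,900 × 0.787 = $106,953.3
Disability exemption = min($61,000, 20% × $106,953.3) = min($61,000, $21,390.66) = $21,390.66 (percentage binds)
Taxable value = $106,953.3 − $34,000 − $21,390.66 = $51,562.64
Ashport ISD: $51,562.64 × 0.0089 = $458.907496
Community College District: $51,562.64 × 0.00121 = $62.3907944
Total = $521.2982904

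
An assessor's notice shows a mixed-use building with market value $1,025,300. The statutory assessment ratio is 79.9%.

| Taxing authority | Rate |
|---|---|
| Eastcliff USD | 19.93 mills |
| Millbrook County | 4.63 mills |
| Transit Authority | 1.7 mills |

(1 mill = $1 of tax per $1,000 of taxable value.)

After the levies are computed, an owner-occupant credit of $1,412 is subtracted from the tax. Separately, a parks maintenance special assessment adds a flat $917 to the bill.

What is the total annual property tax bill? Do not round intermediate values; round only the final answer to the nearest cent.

$21,017.58

Assessed value = $1,025,300 × 0.799 = $819,214.7
Eastcliff USD: $819,214.7 × 0.01993 = $16,326.948971
Millbrook County: $819,214.7 × 0.00463 = $3,792.964061
Transit Authority: $819,214.7 × 0.0017 = $1,392.66499
Levies subtotal = $21,512.578022
After credit = $21,512.578022 − $1,412 = $20,100.578022
Total = $20,100.578022 + $917 = $21,017.578022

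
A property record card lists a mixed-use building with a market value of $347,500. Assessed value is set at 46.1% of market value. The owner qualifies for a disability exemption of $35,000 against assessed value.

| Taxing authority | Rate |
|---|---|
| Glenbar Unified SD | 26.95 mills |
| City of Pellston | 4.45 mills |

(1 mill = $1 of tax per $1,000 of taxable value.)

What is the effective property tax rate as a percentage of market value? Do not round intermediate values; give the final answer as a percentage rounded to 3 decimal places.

Assessed value = $347,500 × 0.461 = $160,197.5
Taxable value = $160,197.5 − $35,000 = $125,197.5
Glenbar Unified SD: $125,197.5 × 0.02695 = $3,374.072625
City of Pellston: $125,197.5 × 0.00445 = $557.128875
Total tax = $3,931.2015
Effective rate = $3,931.2015 ÷ $347,500 = 1.131% of market value

1.131%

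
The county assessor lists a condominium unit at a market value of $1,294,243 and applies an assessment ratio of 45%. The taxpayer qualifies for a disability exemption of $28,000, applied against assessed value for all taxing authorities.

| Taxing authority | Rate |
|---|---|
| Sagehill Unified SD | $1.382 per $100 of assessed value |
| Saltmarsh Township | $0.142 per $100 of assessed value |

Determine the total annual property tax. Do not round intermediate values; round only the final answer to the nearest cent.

$8,449.20

Assessed value = $1,294,243 × 0.45 = $582,409.35
Taxable value = $582,409.35 − $28,000 = $554,409.35
Sagehill Unified SD: $554,409.35 × 0.01382 = $7,661.937217
Saltmarsh Township: $554,409.35 × 0.00142 = $787.261277
Total = $7,661.937217 + $787.261277 = $8,449.198494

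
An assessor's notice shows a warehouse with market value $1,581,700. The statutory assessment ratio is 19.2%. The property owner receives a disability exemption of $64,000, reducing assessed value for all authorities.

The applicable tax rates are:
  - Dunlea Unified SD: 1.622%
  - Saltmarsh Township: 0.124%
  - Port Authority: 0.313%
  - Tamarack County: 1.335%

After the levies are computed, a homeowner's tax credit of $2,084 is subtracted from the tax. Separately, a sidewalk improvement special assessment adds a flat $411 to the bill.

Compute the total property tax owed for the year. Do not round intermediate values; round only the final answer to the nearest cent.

Assessed value = $1,581,700 × 0.192 = $303,686.4
Taxable value = $303,686.4 − $64,000 = $239,686.4
Dunlea Unified SD: $239,686.4 × 0.01622 = $3,887.713408
Saltmarsh Township: $239,686.4 × 0.00124 = $297.211136
Port Authority: $239,686.4 × 0.00313 = $750.218432
Tamarack County: $239,686.4 × 0.01335 = $3,199.81344
Levies subtotal = $8,134.956416
After credit = $8,134.956416 − $2,084 = $6,050.956416
Total = $6,050.956416 + $411 = $6,461.956416

$6,461.96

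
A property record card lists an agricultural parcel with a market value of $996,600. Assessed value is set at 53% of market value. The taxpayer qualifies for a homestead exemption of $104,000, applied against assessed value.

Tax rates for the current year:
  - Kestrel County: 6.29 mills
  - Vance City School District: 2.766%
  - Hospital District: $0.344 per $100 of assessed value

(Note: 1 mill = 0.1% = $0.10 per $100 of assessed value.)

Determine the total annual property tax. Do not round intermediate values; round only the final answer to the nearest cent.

$15,860.76

Assessed value = $996,600 × 0.53 = $528,198
Taxable value = $528,198 − $104,000 = $424,198
Kestrel County: $424,198 × 0.00629 = $2,668.20542
Vance City School District: $424,198 × 0.02766 = $11,733.31668
Hospital District: $424,198 × 0.00344 = $1,459.24112
Total = $15,860.76322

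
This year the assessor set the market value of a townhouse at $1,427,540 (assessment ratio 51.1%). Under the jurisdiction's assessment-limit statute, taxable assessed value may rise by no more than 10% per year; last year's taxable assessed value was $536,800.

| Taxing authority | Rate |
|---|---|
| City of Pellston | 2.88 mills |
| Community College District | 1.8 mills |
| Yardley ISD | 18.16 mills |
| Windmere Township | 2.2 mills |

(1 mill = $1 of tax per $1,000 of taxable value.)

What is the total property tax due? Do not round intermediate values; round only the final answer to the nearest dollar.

$14,786

Uncapped assessed value = $1,427,540 × 0.511 = $729,472.94
Cap limit = $536,800 × 1.1 = $590,480
Taxable assessed value = min($729,472.94, $590,480) = $590,480 (cap binds)
City of Pellston: $590,480 × 0.00288 = $1,700.5824
Community College District: $590,480 × 0.0018 = $1,062.864
Yardley ISD: $590,480 × 0.01816 = $10,723.1168
Windmere Township: $590,480 × 0.0022 = $1,299.056
Total = $14,785.6192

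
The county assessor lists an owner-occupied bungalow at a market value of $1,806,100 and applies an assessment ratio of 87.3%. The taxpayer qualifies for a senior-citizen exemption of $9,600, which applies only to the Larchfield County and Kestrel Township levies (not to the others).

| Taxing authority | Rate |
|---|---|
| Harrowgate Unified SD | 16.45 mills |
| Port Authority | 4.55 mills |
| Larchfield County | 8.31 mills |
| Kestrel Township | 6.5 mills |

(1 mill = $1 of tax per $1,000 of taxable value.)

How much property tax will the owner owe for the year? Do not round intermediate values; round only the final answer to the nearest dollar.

$56,320

Assessed value = $1,806,100 × 0.873 = $1,576,725.3
Harrowgate Unified SD: $1,576,725.3 × 0.01645 = $25,937.131185
Port Authority: $1,576,725.3 × 0.00455 = $7,174.100115
Larchfield County: ($1,576,725.3 − $9,600) × 0.00831 = $1,567,125.3 × 0.00831 = $13,022.811243
Kestrel Township: ($1,576,725.3 − $9,600) × 0.0065 = $1,567,125.3 × 0.0065 = $10,186.31445
Total = $56,320.356993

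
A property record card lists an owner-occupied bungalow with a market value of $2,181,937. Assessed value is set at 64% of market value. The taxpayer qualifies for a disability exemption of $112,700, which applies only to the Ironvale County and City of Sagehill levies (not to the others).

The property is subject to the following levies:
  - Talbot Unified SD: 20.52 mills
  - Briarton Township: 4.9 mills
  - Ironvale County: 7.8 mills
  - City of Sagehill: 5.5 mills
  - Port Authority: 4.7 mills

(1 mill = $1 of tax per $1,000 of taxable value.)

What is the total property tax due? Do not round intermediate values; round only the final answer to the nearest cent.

Assessed value = $2,181,937 × 0.64 = $1,396,439.68
Talbot Unified SD: $1,396,439.68 × 0.02052 = $28,654.9422336
Briarton Township: $1,396,439.68 × 0.0049 = $6,842.554432
Ironvale County: ($1,396,439.68 − $112,700) × 0.0078 = $1,283,739.68 × 0.0078 = $10,013.169504
City of Sagehill: ($1,396,439.68 − $112,700) × 0.0055 = $1,283,739.68 × 0.0055 = $7,060.56824
Port Authority: $1,396,439.68 × 0.0047 = $6,563.266496
Total = $59,134.5009056

$59,134.50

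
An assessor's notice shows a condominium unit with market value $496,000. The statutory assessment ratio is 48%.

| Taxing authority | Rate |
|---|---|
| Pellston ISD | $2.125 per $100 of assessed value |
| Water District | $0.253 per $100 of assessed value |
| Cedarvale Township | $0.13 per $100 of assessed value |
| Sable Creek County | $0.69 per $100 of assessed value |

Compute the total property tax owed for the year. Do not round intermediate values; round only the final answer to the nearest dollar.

Assessed value = $496,000 × 0.48 = $238,080
Pellston ISD: $238,080 × 0.02125 = $5,059.2
Water District: $238,080 × 0.00253 = $602.3424
Cedarvale Township: $238,080 × 0.0013 = $309.504
Sable Creek County: $238,080 × 0.0069 = $1,642.752
Total = $5,059.2 + $602.3424 + $309.504 + $1,642.752 = $7,613.7984

$7,614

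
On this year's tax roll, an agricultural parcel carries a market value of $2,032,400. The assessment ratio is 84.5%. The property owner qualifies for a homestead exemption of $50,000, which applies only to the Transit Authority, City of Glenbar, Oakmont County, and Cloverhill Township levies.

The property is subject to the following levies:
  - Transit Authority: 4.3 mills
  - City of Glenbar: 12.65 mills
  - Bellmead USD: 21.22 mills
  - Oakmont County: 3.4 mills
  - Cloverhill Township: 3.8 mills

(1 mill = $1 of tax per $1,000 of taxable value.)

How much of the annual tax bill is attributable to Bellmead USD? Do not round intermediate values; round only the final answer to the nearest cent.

Assessed value = $2,032,400 × 0.845 = $1,717,378
Bellmead USD taxable value = $1,717,378 (exemption does not apply)
Bellmead USD levy = $1,717,378 × 0.02122 = $36,442.76116

$36,442.76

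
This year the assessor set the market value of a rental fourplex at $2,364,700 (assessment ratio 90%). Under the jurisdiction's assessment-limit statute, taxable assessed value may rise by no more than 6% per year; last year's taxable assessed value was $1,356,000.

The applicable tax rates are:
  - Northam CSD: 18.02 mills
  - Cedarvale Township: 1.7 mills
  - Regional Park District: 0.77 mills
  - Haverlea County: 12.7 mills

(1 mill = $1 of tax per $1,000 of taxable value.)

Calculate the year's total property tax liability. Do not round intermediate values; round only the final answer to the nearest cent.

$47,705.98

Uncapped assessed value = $2,364,700 × 0.9 = $2,128,230
Cap limit = $1,356,000 × 1.06 = $1,437,360
Taxable assessed value = min($2,128,230, $1,437,360) = $1,437,360 (cap binds)
Northam CSD: $1,437,360 × 0.01802 = $25,901.2272
Cedarvale Township: $1,437,360 × 0.0017 = $2,443.512
Regional Park District: $1,437,360 × 0.00077 = $1,106.7672
Haverlea County: $1,437,360 × 0.0127 = $18,254.472
Total = $47,705.9784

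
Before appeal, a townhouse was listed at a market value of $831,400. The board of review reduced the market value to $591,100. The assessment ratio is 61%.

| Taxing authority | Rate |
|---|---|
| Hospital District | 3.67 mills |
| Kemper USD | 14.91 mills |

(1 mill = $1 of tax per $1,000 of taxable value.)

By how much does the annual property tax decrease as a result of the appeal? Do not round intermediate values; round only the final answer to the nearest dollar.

Old assessed value = $831,400 × 0.61 = $507,154
New assessed value = $591,100 × 0.61 = $360,571
Combined rate = 0.00367 + 0.01491 = 0.01858
Old tax = $507,154 × 0.01858 = $9,422.92132
New tax = $360,571 × 0.01858 = $6,699.40918
Reduction = $9,422.92132 − $6,699.40918 = $2,723.51214

$2,724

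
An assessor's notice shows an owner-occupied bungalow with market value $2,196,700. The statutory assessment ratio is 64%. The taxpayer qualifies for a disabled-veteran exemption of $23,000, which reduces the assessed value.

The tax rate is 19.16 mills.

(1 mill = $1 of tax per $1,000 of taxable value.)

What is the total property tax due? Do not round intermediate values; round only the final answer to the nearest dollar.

$26,496

Assessed value = $2,196,700 × 0.64 = $1,405,888
Taxable value = $1,405,888 − $23,000 = $1,382,888
Tax = $1,382,888 × 0.01916 = $26,496.13408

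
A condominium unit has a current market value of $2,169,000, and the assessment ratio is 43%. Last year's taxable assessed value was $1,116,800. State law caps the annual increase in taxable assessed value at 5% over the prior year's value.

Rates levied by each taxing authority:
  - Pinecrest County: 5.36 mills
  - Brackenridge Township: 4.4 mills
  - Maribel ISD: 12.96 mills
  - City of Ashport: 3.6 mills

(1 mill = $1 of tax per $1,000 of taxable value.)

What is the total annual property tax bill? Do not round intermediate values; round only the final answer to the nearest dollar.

$24,548

Uncapped assessed value = $2,169,000 × 0.43 = $932,670
Cap limit = $1,116,800 × 1.05 = $1,172,640
Taxable assessed value = min($932,670, $1,172,640) = $932,670 (cap does not bind)
Pinecrest County: $932,670 × 0.00536 = $4,999.1112
Brackenridge Township: $932,670 × 0.0044 = $4,103.748
Maribel ISD: $932,670 × 0.01296 = $12,087.4032
City of Ashport: $932,670 × 0.0036 = $3,357.612
Total = $24,547.8744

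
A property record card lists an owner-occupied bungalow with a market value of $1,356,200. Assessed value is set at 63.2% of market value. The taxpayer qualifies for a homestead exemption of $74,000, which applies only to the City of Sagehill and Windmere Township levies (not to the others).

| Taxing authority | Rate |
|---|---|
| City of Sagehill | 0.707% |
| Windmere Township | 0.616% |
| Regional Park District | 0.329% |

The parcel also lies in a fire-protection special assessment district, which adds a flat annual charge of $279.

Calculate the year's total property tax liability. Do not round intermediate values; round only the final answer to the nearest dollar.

Assessed value = $1,356,200 × 0.632 = $857,118.4
City of Sagehill: ($857,118.4 − $74,000) × 0.00707 = $783,118.4 × 0.00707 = $5,536.647088
Windmere Township: ($857,118.4 − $74,000) × 0.00616 = $783,118.4 × 0.00616 = $4,824.009344
Regional Park District: $857,118.4 × 0.00329 = $2,819.919536
Levies subtotal = $13,180.575968
Total = $13,180.575968 + $279 = $13,459.575968

$13,460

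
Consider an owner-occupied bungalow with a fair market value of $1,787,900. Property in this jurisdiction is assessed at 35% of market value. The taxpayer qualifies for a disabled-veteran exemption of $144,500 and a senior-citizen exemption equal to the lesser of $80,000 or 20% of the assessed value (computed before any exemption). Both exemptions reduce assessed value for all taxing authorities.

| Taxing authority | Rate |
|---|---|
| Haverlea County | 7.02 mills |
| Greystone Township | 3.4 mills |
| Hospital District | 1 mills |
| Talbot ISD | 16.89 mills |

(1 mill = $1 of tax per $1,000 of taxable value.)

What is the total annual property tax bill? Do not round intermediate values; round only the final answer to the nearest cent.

$11,359.81

Assessed value = $1,787,900 × 0.35 = $625,765
Senior-citizen exemption = min($80,000, 20% × $625,765) = min($80,000, $125,153) = $80,000 (dollar cap binds)
Taxable value = $625,765 − $144,500 − $80,000 = $401,265
Haverlea County: $401,265 × 0.00702 = $2,816.8803
Greystone Township: $401,265 × 0.0034 = $1,364.301
Hospital District: $401,265 × 0.001 = $401.265
Talbot ISD: $401,265 × 0.01689 = $6,777.36585
Total = $11,359.81215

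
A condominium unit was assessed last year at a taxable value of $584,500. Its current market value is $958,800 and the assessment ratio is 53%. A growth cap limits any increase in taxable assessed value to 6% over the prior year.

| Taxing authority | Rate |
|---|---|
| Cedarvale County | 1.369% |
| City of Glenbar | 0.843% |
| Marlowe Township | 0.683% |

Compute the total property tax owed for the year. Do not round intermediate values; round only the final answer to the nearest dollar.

$14,711

Uncapped assessed value = $958,800 × 0.53 = $508,164
Cap limit = $584,500 × 1.06 = $619,570
Taxable assessed value = min($508,164, $619,570) = $508,164 (cap does not bind)
Cedarvale County: $508,164 × 0.01369 = $6,956.76516
City of Glenbar: $508,164 × 0.00843 = $4,283.82252
Marlowe Township: $508,164 × 0.00683 = $3,470.76012
Total = $14,711.3478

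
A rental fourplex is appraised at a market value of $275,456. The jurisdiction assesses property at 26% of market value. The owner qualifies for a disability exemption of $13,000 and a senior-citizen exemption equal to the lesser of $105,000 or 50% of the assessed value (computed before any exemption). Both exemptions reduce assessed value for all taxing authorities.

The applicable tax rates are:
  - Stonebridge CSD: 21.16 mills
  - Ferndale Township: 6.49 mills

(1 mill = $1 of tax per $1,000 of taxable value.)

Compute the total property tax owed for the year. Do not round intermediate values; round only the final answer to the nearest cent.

$630.68

Assessed value = $275,456 × 0.26 = $71,618.56
Senior-citizen exemption = min($105,000, 50% × $71,618.56) = min($105,000, $35,809.28) = $35,809.28 (percentage binds)
Taxable value = $71,618.56 − $13,000 − $35,809.28 = $22,809.28
Stonebridge CSD: $22,809.28 × 0.02116 = $482.6443648
Ferndale Township: $22,809.28 × 0.00649 = $148.0322272
Total = $630.676592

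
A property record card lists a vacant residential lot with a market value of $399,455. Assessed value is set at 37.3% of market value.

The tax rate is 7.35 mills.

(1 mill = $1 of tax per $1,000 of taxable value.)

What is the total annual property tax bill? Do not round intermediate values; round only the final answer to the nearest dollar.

$1,095

Assessed value = $399,455 × 0.373 = $148,996.715
Tax = $148,996.715 × 0.00735 = $1,095.12585525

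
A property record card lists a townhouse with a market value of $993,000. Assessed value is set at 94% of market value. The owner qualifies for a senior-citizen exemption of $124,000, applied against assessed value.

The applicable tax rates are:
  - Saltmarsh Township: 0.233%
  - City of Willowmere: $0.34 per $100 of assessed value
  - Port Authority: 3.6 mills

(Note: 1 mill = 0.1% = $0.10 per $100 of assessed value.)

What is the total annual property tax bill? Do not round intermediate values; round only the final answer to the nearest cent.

Assessed value = $993,000 × 0.94 = $933,420
Taxable value = $933,420 − $124,000 = $809,420
Saltmarsh Township: $809,420 × 0.00233 = $1,885.9486
City of Willowmere: $809,420 × 0.0034 = $2,752.028
Port Authority: $809,420 × 0.0036 = $2,913.912
Total = $7,551.8886

$7,551.89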